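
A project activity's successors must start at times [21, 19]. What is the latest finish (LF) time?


LF = min of all successor start times
Successors start at: [21, 19]
LF = min(21, 19)
= 19


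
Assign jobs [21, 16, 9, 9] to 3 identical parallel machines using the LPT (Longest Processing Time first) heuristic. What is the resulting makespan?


Jobs (LPT sorted): [21, 16, 9, 9]
Machines: 3
  J=21 → Machine 1 (load: 0+21=21)
  J=16 → Machine 2 (load: 0+16=16)
  J=9 → Machine 3 (load: 0+9=9)
  J=9 → Machine 3 (load: 9+9=18)
Machine loads: [21, 16, 18]
Makespan = max = 21 time units


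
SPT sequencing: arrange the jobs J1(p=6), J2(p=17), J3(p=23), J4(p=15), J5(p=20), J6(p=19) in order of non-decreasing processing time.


SPT: sort by shortest processing time
  J1: p=6
  J4: p=15
  J2: p=17
  J6: p=19
  J5: p=20
  J3: p=23
Order: J1 → J4 → J2 → J6 → J5 → J3


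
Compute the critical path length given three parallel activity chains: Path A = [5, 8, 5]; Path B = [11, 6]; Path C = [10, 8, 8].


Path A: 5 + 8 + 5 = 18
Path B: 11 + 6 = 17
Path C: 10 + 8 + 8 = 26
Critical path = longest = max(18, 17, 26)
= 26 (Path C)


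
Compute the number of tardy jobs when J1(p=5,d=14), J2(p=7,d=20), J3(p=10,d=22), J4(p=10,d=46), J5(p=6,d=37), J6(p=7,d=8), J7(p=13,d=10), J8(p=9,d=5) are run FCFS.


Completion vs due date:
  J1: C=5, d=14 → on time
  J2: C=12, d=20 → on time
  J3: C=22, d=22 → on time
  J4: C=32, d=46 → on time
  J5: C=38, d=37 → TARDY
  J6: C=45, d=8 → TARDY
  J7: C=58, d=10 → TARDY
  J8: C=67, d=5 → TARDY
Tardy jobs: J5, J6, J7, J8
Count = 4


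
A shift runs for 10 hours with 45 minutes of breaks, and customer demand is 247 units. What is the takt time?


Available = 10×60 - 45 = 555 min
Takt time = 555 / 247
= 2.25 min/unit


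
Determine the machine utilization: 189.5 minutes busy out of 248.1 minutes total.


Utilization = busy / total × 100
= 189.5 / 248.1 × 100
= 76.4%


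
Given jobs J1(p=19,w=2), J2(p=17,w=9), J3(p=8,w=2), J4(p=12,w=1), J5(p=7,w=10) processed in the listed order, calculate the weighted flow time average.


Completion times:
  J1: C=19, w×C=2×19=38
  J2: C=36, w×C=9×36=324
  J3: C=44, w×C=2×44=88
  J4: C=56, w×C=1×56=56
  J5: C=63, w×C=10×63=630
Sum w×C = 1136
Sum w = 24
Weighted avg = 1136/24
= 47.33


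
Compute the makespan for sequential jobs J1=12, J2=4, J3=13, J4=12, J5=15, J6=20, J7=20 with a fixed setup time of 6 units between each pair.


Makespan = Σ processing + (n-1) × setup
= (12 + 4 + 13 + 12 + 15 + 20 + 20) + (7-1)×6
= 96 + 36
= 132 time units


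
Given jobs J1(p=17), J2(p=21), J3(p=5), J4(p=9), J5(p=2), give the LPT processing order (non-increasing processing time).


LPT: sort by longest processing time first
  J2: p=21
  J1: p=17
  J4: p=9
  J3: p=5
  J5: p=2
Order: J2 → J1 → J4 → J3 → J5


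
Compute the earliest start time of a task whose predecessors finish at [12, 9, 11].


ES = max of all predecessor completion times
Predecessors: [12, 9, 11]
ES = max(12, 9, 11)
= 12


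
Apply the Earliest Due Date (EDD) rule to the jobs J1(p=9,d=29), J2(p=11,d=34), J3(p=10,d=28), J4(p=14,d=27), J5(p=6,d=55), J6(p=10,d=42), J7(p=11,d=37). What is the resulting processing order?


EDD: sort by earliest due date
  J4: d=27, p=14
  J3: d=28, p=10
  J1: d=29, p=9
  J2: d=34, p=11
  J7: d=37, p=11
  J6: d=42, p=10
  J5: d=55, p=6
Order: J4 → J3 → J1 → J2 → J7 → J6 → J5


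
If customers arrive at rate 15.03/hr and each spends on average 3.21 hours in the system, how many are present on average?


Little's law: L = λ × W
= 15.03 × 3.21
= 48.25


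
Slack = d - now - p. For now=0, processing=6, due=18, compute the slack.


Slack = due - current_time - processing
= 18 - 0 - 6
= 12


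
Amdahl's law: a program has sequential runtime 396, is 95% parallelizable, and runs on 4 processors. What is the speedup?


Amdahl's law: T_p = T × ((1-p) + p/N)
= 396 × ((1-0.95) + 0.95/4)
= 396 × (0.05 + 0.2375)
= 396 × 0.2875
= 113.85
Speedup = 396/113.85
= 3.48×


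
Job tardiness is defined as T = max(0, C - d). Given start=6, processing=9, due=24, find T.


Completion = start + processing = 6 + 9 = 15
Tardiness = max(0, C - d) = max(0, 15 - 24)
= max(0, -9)
= 0


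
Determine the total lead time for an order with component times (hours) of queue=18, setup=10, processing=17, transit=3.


Lead time = queue + setup + processing + transit
= 18 + 10 + 17 + 3
= 48 hours


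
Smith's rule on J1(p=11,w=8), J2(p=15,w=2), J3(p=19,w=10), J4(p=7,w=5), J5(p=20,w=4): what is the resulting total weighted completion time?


WSPT order (by p/w): J1 → J4 → J3 → J5 → J2
  J1: C=11, w·C=8×11=88
  J4: C=18, w·C=5×18=90
  J3: C=37, w·C=10×37=370
  J5: C=57, w·C=4×57=228
  J2: C=72, w·C=2×72=144
Σ w·C = 920
= 920


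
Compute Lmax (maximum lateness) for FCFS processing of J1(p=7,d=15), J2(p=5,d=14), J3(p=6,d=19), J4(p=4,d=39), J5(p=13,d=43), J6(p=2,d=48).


Lateness per job (L = C - d):
  J1: C=7, d=15, L=-8
  J2: C=12, d=14, L=-2
  J3: C=18, d=19, L=-1
  J4: C=22, d=39, L=-17
  J5: C=35, d=43, L=-8
  J6: C=37, d=48, L=-11
Lmax = max(-8, -2, -1, -17, -8, -11)
= -1


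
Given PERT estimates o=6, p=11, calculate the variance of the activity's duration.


σ² = ((p - o) / 6)² = (p - o)² / 36
= (11 - 6)² / 36
= 5² / 36
= 25 / 36
= 0.6944


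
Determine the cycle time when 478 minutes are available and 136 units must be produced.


Cycle time = available time / demand
= 478 / 136
= 3.51 min/unit


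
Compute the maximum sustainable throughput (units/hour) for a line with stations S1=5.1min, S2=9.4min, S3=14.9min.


Bottleneck = longest station time
Station times: [5.1, 9.4, 14.9]
Max = 14.9 min
Rate = 60 / 14.9
= 4.03 units/hour (bottleneck: 14.9min)


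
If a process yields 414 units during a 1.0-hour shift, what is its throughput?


Throughput = units / time
= 414 / 1.0
= 414.0 units/hour


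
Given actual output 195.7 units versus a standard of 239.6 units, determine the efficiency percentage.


Efficiency = (actual / standard) × 100
= (195.7 / 239.6) × 100
= 81.7%


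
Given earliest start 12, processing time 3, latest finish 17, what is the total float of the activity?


EF = ES + duration = 12 + 3 = 15
LS = LF - duration = 17 - 3 = 14
Total Float = LF - EF = 17 - 15
(or LS - ES = 14 - 12)
= 2


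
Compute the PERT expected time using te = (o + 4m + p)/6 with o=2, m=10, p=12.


te = (o + 4m + p) / 6
= (2 + 4×10 + 12) / 6
= (2 + 40 + 12) / 6
= 54 / 6
= 9.00


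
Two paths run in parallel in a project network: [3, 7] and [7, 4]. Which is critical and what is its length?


Path A: 3 + 7 = 10
Path B: 7 + 4 = 11
Critical path = longest = max(10, 11)
= 11 (Path B)


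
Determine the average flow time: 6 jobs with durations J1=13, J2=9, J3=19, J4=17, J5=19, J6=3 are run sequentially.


Completion times:
  J1: completes at 13
  J2: completes at 22
  J3: completes at 41
  J4: completes at 58
  J5: completes at 77
  J6: completes at 80
Sum = 291
Average = 291/6
= 48.50


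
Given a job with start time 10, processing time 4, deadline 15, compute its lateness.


Completion = 10 + 4 = 14
Lateness = C - d = 14 - 15
= -1


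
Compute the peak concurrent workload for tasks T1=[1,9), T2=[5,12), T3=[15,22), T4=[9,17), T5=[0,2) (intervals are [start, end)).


Check each time point for overlaps:
  t=1: 2 tasks active (T1, T5)
Max concurrent = 2


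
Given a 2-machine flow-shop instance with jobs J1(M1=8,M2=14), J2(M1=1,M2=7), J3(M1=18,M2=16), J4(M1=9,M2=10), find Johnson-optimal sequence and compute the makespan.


Johnson's rule:
Group 1 (M1≤M2, sort by M1): ['J2', 'J1', 'J4']
Group 2 (M1>M2, sort desc M2): ['J3']
Sequence: J2 → J1 → J4 → J3
Makespan calculation:
  J2: M1 done=1, M2 done=8
  J1: M1 done=9, M2 done=23
  J4: M1 done=18, M2 done=33
  J3: M1 done=36, M2 done=52
= Sequence: J2 → J1 → J4 → J3, Makespan: 52


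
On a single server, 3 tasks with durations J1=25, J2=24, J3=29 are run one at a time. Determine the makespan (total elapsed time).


Sequential makespan: sum all processing times
= 25 + 24 + 29
= 78 time units


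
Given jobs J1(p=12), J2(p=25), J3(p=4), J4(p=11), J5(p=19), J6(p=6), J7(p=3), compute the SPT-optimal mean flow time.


SPT order: J7 → J3 → J6 → J4 → J1 → J5 → J2
Completion times:
  J7: C=3
  J3: C=7
  J6: C=13
  J4: C=24
  J1: C=36
  J5: C=55
  J2: C=80
Sum = 218, n = 7
Mean flow = 218/7
= 31.14


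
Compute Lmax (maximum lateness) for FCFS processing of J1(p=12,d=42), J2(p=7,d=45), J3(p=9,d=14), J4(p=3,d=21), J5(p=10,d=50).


Lateness per job (L = C - d):
  J1: C=12, d=42, L=-30
  J2: C=19, d=45, L=-26
  J3: C=28, d=14, L=14
  J4: C=31, d=21, L=10
  J5: C=41, d=50, L=-9
Lmax = max(-30, -26, 14, 10, -9)
= 14


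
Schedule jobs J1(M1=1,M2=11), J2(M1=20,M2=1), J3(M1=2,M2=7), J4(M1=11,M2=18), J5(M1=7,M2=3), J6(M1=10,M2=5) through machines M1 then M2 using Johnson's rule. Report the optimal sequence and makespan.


Johnson's rule:
Group 1 (M1≤M2, sort by M1): ['J1', 'J3', 'J4']
Group 2 (M1>M2, sort desc M2): ['J6', 'J5', 'J2']
Sequence: J1 → J3 → J4 → J6 → J5 → J2
Makespan calculation:
  J1: M1 done=1, M2 done=12
  J3: M1 done=3, M2 done=19
  J4: M1 done=14, M2 done=37
  J6: M1 done=24, M2 done=42
  J5: M1 done=31, M2 done=45
  J2: M1 done=51, M2 done=52
= Sequence: J1 → J3 → J4 → J6 → J5 → J2, Makespan: 52


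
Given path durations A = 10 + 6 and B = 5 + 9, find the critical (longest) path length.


Path A: 10 + 6 = 16
Path B: 5 + 9 = 14
Critical path = longest = max(16, 14)
= 16 (Path A)


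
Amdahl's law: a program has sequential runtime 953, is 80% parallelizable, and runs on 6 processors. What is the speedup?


Amdahl's law: T_p = T × ((1-p) + p/N)
= 953 × ((1-0.8) + 0.8/6)
= 953 × (0.20 + 0.1333)
= 953 × 0.3333
= 317.67
Speedup = 953/317.67
= 3.00×


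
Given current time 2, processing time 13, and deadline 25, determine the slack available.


Slack = due - current_time - processing
= 25 - 2 - 13
= 10


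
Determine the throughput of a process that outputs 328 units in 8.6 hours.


Throughput = units / time
= 328 / 8.6
= 38.1 units/hour


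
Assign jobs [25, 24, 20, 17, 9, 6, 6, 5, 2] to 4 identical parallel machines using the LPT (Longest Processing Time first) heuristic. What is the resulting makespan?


Jobs (LPT sorted): [25, 24, 20, 17, 9, 6, 6, 5, 2]
Machines: 4
  J=25 → Machine 1 (load: 0+25=25)
  J=24 → Machine 2 (load: 0+24=24)
  J=20 → Machine 3 (load: 0+20=20)
  J=17 → Machine 4 (load: 0+17=17)
  J=9 → Machine 4 (load: 17+9=26)
  J=6 → Machine 3 (load: 20+6=26)
  J=6 → Machine 2 (load: 24+6=30)
  J=5 → Machine 1 (load: 25+5=30)
  J=2 → Machine 3 (load: 26+2=28)
Machine loads: [30, 30, 28, 26]
Makespan = max = 30 time units


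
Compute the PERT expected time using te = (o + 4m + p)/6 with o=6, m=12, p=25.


te = (o + 4m + p) / 6
= (6 + 4×12 + 25) / 6
= (6 + 48 + 25) / 6
= 79 / 6
= 13.17


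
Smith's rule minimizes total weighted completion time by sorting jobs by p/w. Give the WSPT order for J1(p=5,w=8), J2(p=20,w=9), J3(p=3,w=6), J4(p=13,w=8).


WSPT (Smith's rule): sort by p/w ascending
  J3: p/w = 3/6 = 0.500
  J1: p/w = 5/8 = 0.625
  J4: p/w = 13/8 = 1.625
  J2: p/w = 20/9 = 2.222
Order: J3 → J1 → J4 → J2


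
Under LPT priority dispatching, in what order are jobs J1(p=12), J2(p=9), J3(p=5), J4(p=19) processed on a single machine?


LPT: sort by longest processing time first
  J4: p=19
  J1: p=12
  J2: p=9
  J3: p=5
Order: J4 → J1 → J2 → J3


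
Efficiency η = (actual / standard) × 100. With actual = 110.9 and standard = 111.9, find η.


Efficiency = (actual / standard) × 100
= (110.9 / 111.9) × 100
= 99.1%


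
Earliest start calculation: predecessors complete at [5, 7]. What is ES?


ES = max of all predecessor completion times
Predecessors: [5, 7]
ES = max(5, 7)
= 7


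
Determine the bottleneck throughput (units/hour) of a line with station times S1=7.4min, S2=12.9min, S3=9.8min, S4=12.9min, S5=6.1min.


Bottleneck = longest station time
Station times: [7.4, 12.9, 9.8, 12.9, 6.1]
Max = 12.9 min
Rate = 60 / 12.9
= 4.65 units/hour (bottleneck: 12.9min)


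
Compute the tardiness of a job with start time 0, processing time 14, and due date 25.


Completion = start + processing = 0 + 14 = 14
Tardiness = max(0, C - d) = max(0, 14 - 25)
= max(0, -11)
= 0


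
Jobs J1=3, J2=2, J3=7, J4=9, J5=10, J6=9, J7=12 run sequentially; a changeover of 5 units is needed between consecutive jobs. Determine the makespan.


Makespan = Σ processing + (n-1) × setup
= (3 + 2 + 7 + 9 + 10 + 9 + 12) + (7-1)×5
= 52 + 30
= 82 time units


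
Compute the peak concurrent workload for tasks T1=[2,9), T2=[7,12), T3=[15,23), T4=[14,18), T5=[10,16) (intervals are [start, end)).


Check each time point for overlaps:
  t=15: 3 tasks active (T3, T4, T5)
Max concurrent = 3


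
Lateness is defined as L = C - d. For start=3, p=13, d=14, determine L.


Completion = 3 + 13 = 16
Lateness = C - d = 16 - 14
= 2


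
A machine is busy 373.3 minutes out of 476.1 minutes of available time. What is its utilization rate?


Utilization = busy / total × 100
= 373.3 / 476.1 × 100
= 78.4%


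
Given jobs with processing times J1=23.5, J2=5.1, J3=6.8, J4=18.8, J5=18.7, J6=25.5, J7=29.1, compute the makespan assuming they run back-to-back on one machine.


Sequential makespan: sum all processing times
= 23.5 + 5.1 + 6.8 + 18.8 + 18.7 + 25.5 + 29.1
= 127.5 time units


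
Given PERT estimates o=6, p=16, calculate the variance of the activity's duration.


σ² = ((p - o) / 6)² = (p - o)² / 36
= (16 - 6)² / 36
= 10² / 36
= 100 / 36
= 2.7778


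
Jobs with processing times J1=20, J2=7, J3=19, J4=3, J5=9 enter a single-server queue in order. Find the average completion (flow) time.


Completion times:
  J1: completes at 20
  J2: completes at 27
  J3: completes at 46
  J4: completes at 49
  J5: completes at 58
Sum = 200
Average = 200/5
= 40.00


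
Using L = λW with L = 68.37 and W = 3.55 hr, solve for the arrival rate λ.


Little's law: L = λW → λ = L / W
= 68.37 / 3.55
= 19.26 per hour


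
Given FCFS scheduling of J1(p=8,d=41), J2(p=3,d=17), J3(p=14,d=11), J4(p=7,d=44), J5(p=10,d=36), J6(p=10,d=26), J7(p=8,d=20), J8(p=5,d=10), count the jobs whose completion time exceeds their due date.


Completion vs due date:
  J1: C=8, d=41 → on time
  J2: C=11, d=17 → on time
  J3: C=25, d=11 → TARDY
  J4: C=32, d=44 → on time
  J5: C=42, d=36 → TARDY
  J6: C=52, d=26 → TARDY
  J7: C=60, d=20 → TARDY
  J8: C=65, d=10 → TARDY
Tardy jobs: J3, J5, J6, J7, J8
Count = 5


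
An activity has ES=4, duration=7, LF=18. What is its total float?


EF = ES + duration = 4 + 7 = 11
LS = LF - duration = 18 - 7 = 11
Total Float = LF - EF = 18 - 11
(or LS - ES = 11 - 4)
= 7


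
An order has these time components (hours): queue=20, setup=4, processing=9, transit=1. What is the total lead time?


Lead time = queue + setup + processing + transit
= 20 + 4 + 9 + 1
= 34 hours


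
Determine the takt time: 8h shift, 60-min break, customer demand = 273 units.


Available = 8×60 - 60 = 420 min
Takt time = 420 / 273
= 1.54 min/unit


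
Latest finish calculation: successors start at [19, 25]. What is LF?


LF = min of all successor start times
Successors start at: [19, 25]
LF = min(19, 25)
= 19


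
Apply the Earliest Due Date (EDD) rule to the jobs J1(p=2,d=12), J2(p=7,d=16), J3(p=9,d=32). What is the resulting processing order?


EDD: sort by earliest due date
  J1: d=12, p=2
  J2: d=16, p=7
  J3: d=32, p=9
Order: J1 → J2 → J3


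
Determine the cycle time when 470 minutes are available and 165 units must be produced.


Cycle time = available time / demand
= 470 / 165
= 2.85 min/unit


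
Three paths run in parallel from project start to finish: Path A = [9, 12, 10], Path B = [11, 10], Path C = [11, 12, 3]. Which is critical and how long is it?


Path A: 9 + 12 + 10 = 31
Path B: 11 + 10 = 21
Path C: 11 + 12 + 3 = 26
Critical path = longest = max(31, 21, 26)
= 31 (Path A)


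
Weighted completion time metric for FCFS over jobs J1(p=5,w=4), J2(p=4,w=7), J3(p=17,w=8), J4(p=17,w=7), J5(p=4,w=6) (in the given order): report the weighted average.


Completion times:
  J1: C=5, w×C=4×5=20
  J2: C=9, w×C=7×9=63
  J3: C=26, w×C=8×26=208
  J4: C=43, w×C=7×43=301
  J5: C=47, w×C=6×47=282
Sum w×C = 874
Sum w = 32
Weighted avg = 874/32
= 27.31


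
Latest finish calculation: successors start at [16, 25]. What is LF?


LF = min of all successor start times
Successors start at: [16, 25]
LF = min(16, 25)
= 16


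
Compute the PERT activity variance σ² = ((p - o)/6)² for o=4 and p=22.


σ² = ((p - o) / 6)² = (p - o)² / 36
= (22 - 4)² / 36
= 18² / 36
= 324 / 36
= 9.0000


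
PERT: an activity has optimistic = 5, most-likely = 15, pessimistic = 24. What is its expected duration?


te = (o + 4m + p) / 6
= (5 + 4×15 + 24) / 6
= (5 + 60 + 24) / 6
= 89 / 6
= 14.83


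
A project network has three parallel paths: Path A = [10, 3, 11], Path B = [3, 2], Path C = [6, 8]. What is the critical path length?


Path A: 10 + 3 + 11 = 24
Path B: 3 + 2 = 5
Path C: 6 + 8 = 14
Critical path = longest = max(24, 5, 14)
= 24 (Path A)


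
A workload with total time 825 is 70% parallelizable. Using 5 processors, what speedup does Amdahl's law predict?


Amdahl's law: T_p = T × ((1-p) + p/N)
= 825 × ((1-0.7) + 0.7/5)
= 825 × (0.30 + 0.1400)
= 825 × 0.4400
= 363.00
Speedup = 825/363.00
= 2.27×


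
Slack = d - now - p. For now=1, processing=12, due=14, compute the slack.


Slack = due - current_time - processing
= 14 - 1 - 12
= 1


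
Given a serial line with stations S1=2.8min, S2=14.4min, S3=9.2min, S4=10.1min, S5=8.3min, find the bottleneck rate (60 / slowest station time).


Bottleneck = longest station time
Station times: [2.8, 14.4, 9.2, 10.1, 8.3]
Max = 14.4 min
Rate = 60 / 14.4
= 4.17 units/hour (bottleneck: 14.4min)


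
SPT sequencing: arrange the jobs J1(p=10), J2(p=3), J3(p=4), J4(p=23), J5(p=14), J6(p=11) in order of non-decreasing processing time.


SPT: sort by shortest processing time
  J2: p=3
  J3: p=4
  J1: p=10
  J6: p=11
  J5: p=14
  J4: p=23
Order: J2 → J3 → J1 → J6 → J5 → J4


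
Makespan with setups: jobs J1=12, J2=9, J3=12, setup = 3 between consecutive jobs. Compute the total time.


Makespan = Σ processing + (n-1) × setup
= (12 + 9 + 12) + (3-1)×3
= 33 + 6
= 39 time units


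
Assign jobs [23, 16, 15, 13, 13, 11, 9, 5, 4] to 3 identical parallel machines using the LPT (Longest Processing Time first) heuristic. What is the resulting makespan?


Jobs (LPT sorted): [23, 16, 15, 13, 13, 11, 9, 5, 4]
Machines: 3
  J=23 → Machine 1 (load: 0+23=23)
  J=16 → Machine 2 (load: 0+16=16)
  J=15 → Machine 3 (load: 0+15=15)
  J=13 → Machine 3 (load: 15+13=28)
  J=13 → Machine 2 (load: 16+13=29)
  J=11 → Machine 1 (load: 23+11=34)
  J=9 → Machine 3 (load: 28+9=37)
  J=5 → Machine 2 (load: 29+5=34)
  J=4 → Machine 1 (load: 34+4=38)
Machine loads: [38, 34, 37]
Makespan = max = 38 time units


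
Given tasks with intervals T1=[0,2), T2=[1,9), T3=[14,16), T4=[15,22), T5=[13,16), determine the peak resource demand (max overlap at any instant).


Check each time point for overlaps:
  t=15: 3 tasks active (T3, T4, T5)
Max concurrent = 3


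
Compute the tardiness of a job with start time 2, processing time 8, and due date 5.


Completion = start + processing = 2 + 8 = 10
Tardiness = max(0, C - d) = max(0, 10 - 5)
= max(0, 5)
= 5


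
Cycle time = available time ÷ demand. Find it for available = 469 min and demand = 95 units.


Cycle time = available time / demand
= 469 / 95
= 4.94 min/unit


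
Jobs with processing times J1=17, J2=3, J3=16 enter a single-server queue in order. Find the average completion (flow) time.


Completion times:
  J1: completes at 17
  J2: completes at 20
  J3: completes at 36
Sum = 73
Average = 73/3
= 24.33


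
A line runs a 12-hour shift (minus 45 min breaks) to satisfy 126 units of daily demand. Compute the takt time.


Available = 12×60 - 45 = 675 min
Takt time = 675 / 126
= 5.36 min/unit


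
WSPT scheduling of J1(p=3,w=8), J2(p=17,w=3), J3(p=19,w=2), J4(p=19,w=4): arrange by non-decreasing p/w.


WSPT (Smith's rule): sort by p/w ascending
  J1: p/w = 3/8 = 0.375
  J4: p/w = 19/4 = 4.750
  J2: p/w = 17/3 = 5.667
  J3: p/w = 19/2 = 9.500
Order: J1 → J4 → J2 → J3


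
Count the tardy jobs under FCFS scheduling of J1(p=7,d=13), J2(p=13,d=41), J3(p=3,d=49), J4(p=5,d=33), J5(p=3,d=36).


Completion vs due date:
  J1: C=7, d=13 → on time
  J2: C=20, d=41 → on time
  J3: C=23, d=49 → on time
  J4: C=28, d=33 → on time
  J5: C=31, d=36 → on time
Tardy jobs: none
Count = 0


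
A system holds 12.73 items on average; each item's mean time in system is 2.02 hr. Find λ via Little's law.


Little's law: L = λW → λ = L / W
= 12.73 / 2.02
= 6.30 per hour


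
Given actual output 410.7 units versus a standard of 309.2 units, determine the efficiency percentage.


Efficiency = (actual / standard) × 100
= (410.7 / 309.2) × 100
= 132.8%


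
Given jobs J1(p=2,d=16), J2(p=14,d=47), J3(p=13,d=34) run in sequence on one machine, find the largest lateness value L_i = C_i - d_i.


Lateness per job (L = C - d):
  J1: C=2, d=16, L=-14
  J2: C=16, d=47, L=-31
  J3: C=29, d=34, L=-5
Lmax = max(-14, -31, -5)
= -5


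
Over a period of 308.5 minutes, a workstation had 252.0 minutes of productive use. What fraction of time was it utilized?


Utilization = busy / total × 100
= 252.0 / 308.5 × 100
= 81.7%


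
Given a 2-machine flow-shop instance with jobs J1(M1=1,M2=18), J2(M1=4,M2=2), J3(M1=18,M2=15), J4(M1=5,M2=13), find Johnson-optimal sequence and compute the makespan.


Johnson's rule:
Group 1 (M1≤M2, sort by M1): ['J1', 'J4']
Group 2 (M1>M2, sort desc M2): ['J3', 'J2']
Sequence: J1 → J4 → J3 → J2
Makespan calculation:
  J1: M1 done=1, M2 done=19
  J4: M1 done=6, M2 done=32
  J3: M1 done=24, M2 done=47
  J2: M1 done=28, M2 done=49
= Sequence: J1 → J4 → J3 → J2, Makespan: 49


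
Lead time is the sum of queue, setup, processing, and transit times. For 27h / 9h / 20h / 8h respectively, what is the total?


Lead time = queue + setup + processing + transit
= 27 + 9 + 20 + 8
= 64 hours


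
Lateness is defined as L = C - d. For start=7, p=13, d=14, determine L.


Completion = 7 + 13 = 20
Lateness = C - d = 20 - 14
= 6


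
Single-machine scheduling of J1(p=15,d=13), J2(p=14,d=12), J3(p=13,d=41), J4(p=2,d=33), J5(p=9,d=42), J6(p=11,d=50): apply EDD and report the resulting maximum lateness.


EDD order: J2 → J1 → J4 → J3 → J5 → J6
Completion and lateness:
  J2: C=14, d=12, L=14-12=2
  J1: C=29, d=13, L=29-13=16
  J4: C=31, d=33, L=31-33=-2
  J3: C=44, d=41, L=44-41=3
  J5: C=53, d=42, L=53-42=11
  J6: C=64, d=50, L=64-50=14
Lmax = max(2, 16, -2, 3, 11, 14)
= 16


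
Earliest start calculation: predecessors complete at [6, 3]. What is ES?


ES = max of all predecessor completion times
Predecessors: [6, 3]
ES = max(6, 3)
= 6


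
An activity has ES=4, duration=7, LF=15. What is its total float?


EF = ES + duration = 4 + 7 = 11
LS = LF - duration = 15 - 7 = 8
Total Float = LF - EF = 15 - 11
(or LS - ES = 8 - 4)
= 4


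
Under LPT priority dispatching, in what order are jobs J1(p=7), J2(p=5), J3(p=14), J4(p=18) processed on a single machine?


LPT: sort by longest processing time first
  J4: p=18
  J3: p=14
  J1: p=7
  J2: p=5
Order: J4 → J3 → J1 → J2


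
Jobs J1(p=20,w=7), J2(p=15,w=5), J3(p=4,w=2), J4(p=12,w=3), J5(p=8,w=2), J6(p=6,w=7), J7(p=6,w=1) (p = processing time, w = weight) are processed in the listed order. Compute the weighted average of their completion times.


Completion times:
  J1: C=20, w×C=7×20=140
  J2: C=35, w×C=5×35=175
  J3: C=39, w×C=2×39=78
  J4: C=51, w×C=3×51=153
  J5: C=59, w×C=2×59=118
  J6: C=65, w×C=7×65=455
  J7: C=71, w×C=1×71=71
Sum w×C = 1190
Sum w = 27
Weighted avg = 1190/27
= 44.07


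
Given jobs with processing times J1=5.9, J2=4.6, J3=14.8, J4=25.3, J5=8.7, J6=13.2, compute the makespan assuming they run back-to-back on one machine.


Sequential makespan: sum all processing times
= 5.9 + 4.6 + 14.8 + 25.3 + 8.7 + 13.2
= 72.5 time units


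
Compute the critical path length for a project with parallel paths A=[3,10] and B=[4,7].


Path A: 3 + 10 = 13
Path B: 4 + 7 = 11
Critical path = longest = max(13, 11)
= 13 (Path A)


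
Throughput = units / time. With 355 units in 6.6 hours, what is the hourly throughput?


Throughput = units / time
= 355 / 6.6
= 53.8 units/hour


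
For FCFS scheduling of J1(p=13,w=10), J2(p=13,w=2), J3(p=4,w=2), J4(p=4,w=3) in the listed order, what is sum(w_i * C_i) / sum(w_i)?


Completion times:
  J1: C=13, w×C=10×13=130
  J2: C=26, w×C=2×26=52
  J3: C=30, w×C=2×30=60
  J4: C=34, w×C=3×34=102
Sum w×C = 344
Sum w = 17
Weighted avg = 344/17
= 20.24


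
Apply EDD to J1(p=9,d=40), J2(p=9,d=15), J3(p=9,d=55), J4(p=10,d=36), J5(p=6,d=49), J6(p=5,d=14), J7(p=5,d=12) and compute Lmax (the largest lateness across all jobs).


EDD order: J7 → J6 → J2 → J4 → J1 → J5 → J3
Completion and lateness:
  J7: C=5, d=12, L=5-12=-7
  J6: C=10, d=14, L=10-14=-4
  J2: C=19, d=15, L=19-15=4
  J4: C=29, d=36, L=29-36=-7
  J1: C=38, d=40, L=38-40=-2
  J5: C=44, d=49, L=44-49=-5
  J3: C=53, d=55, L=53-55=-2
Lmax = max(-7, -4, 4, -7, -2, -5, -2)
= 4


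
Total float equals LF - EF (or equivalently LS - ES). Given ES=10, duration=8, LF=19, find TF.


EF = ES + duration = 10 + 8 = 18
LS = LF - duration = 19 - 8 = 11
Total Float = LF - EF = 19 - 18
(or LS - ES = 11 - 10)
= 1


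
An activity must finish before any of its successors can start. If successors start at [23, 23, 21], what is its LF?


LF = min of all successor start times
Successors start at: [23, 23, 21]
LF = min(23, 23, 21)
= 21


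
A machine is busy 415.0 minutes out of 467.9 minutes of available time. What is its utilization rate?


Utilization = busy / total × 100
= 415.0 / 467.9 × 100
= 88.7%


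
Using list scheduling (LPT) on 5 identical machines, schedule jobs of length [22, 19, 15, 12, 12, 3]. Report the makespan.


Jobs (LPT sorted): [22, 19, 15, 12, 12, 3]
Machines: 5
  J=22 → Machine 1 (load: 0+22=22)
  J=19 → Machine 2 (load: 0+19=19)
  J=15 → Machine 3 (load: 0+15=15)
  J=12 → Machine 4 (load: 0+12=12)
  J=12 → Machine 5 (load: 0+12=12)
  J=3 → Machine 4 (load: 12+3=15)
Machine loads: [22, 19, 15, 15, 12]
Makespan = max = 22 time units


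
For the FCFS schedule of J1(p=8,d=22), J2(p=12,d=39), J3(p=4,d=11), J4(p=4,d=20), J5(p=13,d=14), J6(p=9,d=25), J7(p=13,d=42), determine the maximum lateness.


Lateness per job (L = C - d):
  J1: C=8, d=22, L=-14
  J2: C=20, d=39, L=-19
  J3: C=24, d=11, L=13
  J4: C=28, d=20, L=8
  J5: C=41, d=14, L=27
  J6: C=50, d=25, L=25
  J7: C=63, d=42, L=21
Lmax = max(-14, -19, 13, 8, 27, 25, 21)
= 27


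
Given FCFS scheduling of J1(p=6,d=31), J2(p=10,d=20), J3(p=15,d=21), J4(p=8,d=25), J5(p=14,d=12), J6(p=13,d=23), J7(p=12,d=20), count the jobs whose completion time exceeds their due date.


Completion vs due date:
  J1: C=6, d=31 → on time
  J2: C=16, d=20 → on time
  J3: C=31, d=21 → TARDY
  J4: C=39, d=25 → TARDY
  J5: C=53, d=12 → TARDY
  J6: C=66, d=23 → TARDY
  J7: C=78, d=20 → TARDY
Tardy jobs: J3, J4, J5, J6, J7
Count = 5


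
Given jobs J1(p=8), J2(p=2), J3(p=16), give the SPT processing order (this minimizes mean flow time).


SPT: sort by shortest processing time
  J2: p=2
  J1: p=8
  J3: p=16
Order: J2 → J1 → J3


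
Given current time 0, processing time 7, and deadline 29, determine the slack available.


Slack = due - current_time - processing
= 29 - 0 - 7
= 22


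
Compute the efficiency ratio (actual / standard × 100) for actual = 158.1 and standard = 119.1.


Efficiency = (actual / standard) × 100
= (158.1 / 119.1) × 100
= 132.7%


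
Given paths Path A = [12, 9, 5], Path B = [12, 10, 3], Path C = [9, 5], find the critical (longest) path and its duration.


Path A: 12 + 9 + 5 = 26
Path B: 12 + 10 + 3 = 25
Path C: 9 + 5 = 14
Critical path = longest = max(26, 25, 14)
= 26 (Path A)


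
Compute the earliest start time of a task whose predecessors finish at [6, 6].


ES = max of all predecessor completion times
Predecessors: [6, 6]
ES = max(6, 6)
= 6


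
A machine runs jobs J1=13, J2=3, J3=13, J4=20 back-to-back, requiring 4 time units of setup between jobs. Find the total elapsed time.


Makespan = Σ processing + (n-1) × setup
= (13 + 3 + 13 + 20) + (4-1)×4
= 49 + 12
= 61 time units


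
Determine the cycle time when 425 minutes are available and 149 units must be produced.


Cycle time = available time / demand
= 425 / 149
= 2.85 min/unit


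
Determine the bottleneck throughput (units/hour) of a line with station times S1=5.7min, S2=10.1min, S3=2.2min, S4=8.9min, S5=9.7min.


Bottleneck = longest station time
Station times: [5.7, 10.1, 2.2, 8.9, 9.7]
Max = 10.1 min
Rate = 60 / 10.1
= 5.94 units/hour (bottleneck: 10.1min)


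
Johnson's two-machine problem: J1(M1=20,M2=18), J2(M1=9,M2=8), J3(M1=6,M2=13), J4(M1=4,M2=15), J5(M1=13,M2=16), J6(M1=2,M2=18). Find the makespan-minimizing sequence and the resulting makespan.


Johnson's rule:
Group 1 (M1≤M2, sort by M1): ['J6', 'J4', 'J3', 'J5']
Group 2 (M1>M2, sort desc M2): ['J1', 'J2']
Sequence: J6 → J4 → J3 → J5 → J1 → J2
Makespan calculation:
  J6: M1 done=2, M2 done=20
  J4: M1 done=6, M2 done=35
  J3: M1 done=12, M2 done=48
  J5: M1 done=25, M2 done=64
  J1: M1 done=45, M2 done=82
  J2: M1 done=54, M2 done=90
= Sequence: J6 → J4 → J3 → J5 → J1 → J2, Makespan: 90


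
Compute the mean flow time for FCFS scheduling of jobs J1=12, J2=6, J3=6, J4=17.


Completion times:
  J1: completes at 12
  J2: completes at 18
  J3: completes at 24
  J4: completes at 41
Sum = 95
Average = 95/4
= 23.75


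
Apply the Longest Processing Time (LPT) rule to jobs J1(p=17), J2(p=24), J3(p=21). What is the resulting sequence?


LPT: sort by longest processing time first
  J2: p=24
  J3: p=21
  J1: p=17
Order: J2 → J3 → J1


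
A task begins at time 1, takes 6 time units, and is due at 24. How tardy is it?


Completion = start + processing = 1 + 6 = 7
Tardiness = max(0, C - d) = max(0, 7 - 24)
= max(0, -17)
= 0


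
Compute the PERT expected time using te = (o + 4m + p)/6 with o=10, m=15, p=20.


te = (o + 4m + p) / 6
= (10 + 4×15 + 20) / 6
= (10 + 60 + 20) / 6
= 90 / 6
= 15.00


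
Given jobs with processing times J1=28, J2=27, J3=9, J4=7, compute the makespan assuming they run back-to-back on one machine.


Sequential makespan: sum all processing times
= 28 + 27 + 9 + 7
= 71 time units


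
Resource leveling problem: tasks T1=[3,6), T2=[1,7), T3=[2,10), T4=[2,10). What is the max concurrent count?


Check each time point for overlaps:
  t=3: 4 tasks active (T1, T2, T3, T4)
Max concurrent = 4


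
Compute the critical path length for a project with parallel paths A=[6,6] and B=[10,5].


Path A: 6 + 6 = 12
Path B: 10 + 5 = 15
Critical path = longest = max(12, 15)
= 15 (Path B)


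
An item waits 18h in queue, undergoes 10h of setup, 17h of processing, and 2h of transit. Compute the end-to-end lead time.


Lead time = queue + setup + processing + transit
= 18 + 10 + 17 + 2
= 47 hours


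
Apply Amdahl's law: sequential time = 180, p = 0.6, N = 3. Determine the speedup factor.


Amdahl's law: T_p = T × ((1-p) + p/N)
= 180 × ((1-0.6) + 0.6/3)
= 180 × (0.40 + 0.2000)
= 180 × 0.6000
= 108.00
Speedup = 180/108.00
= 1.67×


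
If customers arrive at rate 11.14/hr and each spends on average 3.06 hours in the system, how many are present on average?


Little's law: L = λ × W
= 11.14 × 3.06
= 34.09


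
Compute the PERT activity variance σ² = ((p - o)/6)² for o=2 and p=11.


σ² = ((p - o) / 6)² = (p - o)² / 36
= (11 - 2)² / 36
= 9² / 36
= 81 / 36
= 2.2500


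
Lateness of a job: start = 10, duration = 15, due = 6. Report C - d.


Completion = 10 + 15 = 25
Lateness = C - d = 25 - 6
= 19


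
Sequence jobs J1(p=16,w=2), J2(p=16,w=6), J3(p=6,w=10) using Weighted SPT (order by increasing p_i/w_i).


WSPT (Smith's rule): sort by p/w ascending
  J3: p/w = 6/10 = 0.600
  J2: p/w = 16/6 = 2.667
  J1: p/w = 16/2 = 8.000
Order: J3 → J2 → J1


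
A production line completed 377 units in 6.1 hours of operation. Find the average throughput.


Throughput = units / time
= 377 / 6.1
= 61.8 units/hour


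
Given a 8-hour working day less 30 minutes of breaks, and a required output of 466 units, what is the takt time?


Available = 8×60 - 30 = 450 min
Takt time = 450 / 466
= 0.97 min/unit


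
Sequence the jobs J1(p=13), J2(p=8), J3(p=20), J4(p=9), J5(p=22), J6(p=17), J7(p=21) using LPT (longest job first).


LPT: sort by longest processing time first
  J5: p=22
  J7: p=21
  J3: p=20
  J6: p=17
  J1: p=13
  J4: p=9
  J2: p=8
Order: J5 → J7 → J3 → J6 → J1 → J4 → J2


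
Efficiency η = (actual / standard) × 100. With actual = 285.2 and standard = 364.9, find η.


Efficiency = (actual / standard) × 100
= (285.2 / 364.9) × 100
= 78.2%


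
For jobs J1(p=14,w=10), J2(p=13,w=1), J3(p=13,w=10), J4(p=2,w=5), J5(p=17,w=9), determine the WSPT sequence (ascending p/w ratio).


WSPT (Smith's rule): sort by p/w ascending
  J4: p/w = 2/5 = 0.400
  J3: p/w = 13/10 = 1.300
  J1: p/w = 14/10 = 1.400
  J5: p/w = 17/9 = 1.889
  J2: p/w = 13/1 = 13.000
Order: J4 → J3 → J1 → J5 → J2


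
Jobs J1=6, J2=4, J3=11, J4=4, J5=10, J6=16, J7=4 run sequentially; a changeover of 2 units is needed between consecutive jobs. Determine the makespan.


Makespan = Σ processing + (n-1) × setup
= (6 + 4 + 11 + 4 + 10 + 16 + 4) + (7-1)×2
= 55 + 12
= 67 time units


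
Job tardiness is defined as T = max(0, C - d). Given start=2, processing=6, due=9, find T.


Completion = start + processing = 2 + 6 = 8
Tardiness = max(0, C - d) = max(0, 8 - 9)
= max(0, -1)
= 0


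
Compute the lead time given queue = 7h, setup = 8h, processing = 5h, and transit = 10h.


Lead time = queue + setup + processing + transit
= 7 + 8 + 5 + 10
= 30 hours


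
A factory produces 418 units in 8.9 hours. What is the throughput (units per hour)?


Throughput = units / time
= 418 / 8.9
= 47.0 units/hour


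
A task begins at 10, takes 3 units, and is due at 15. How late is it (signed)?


Completion = 10 + 3 = 13
Lateness = C - d = 13 - 15
= -2


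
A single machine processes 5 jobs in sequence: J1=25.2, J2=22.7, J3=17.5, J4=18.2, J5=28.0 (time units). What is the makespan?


Sequential makespan: sum all processing times
= 25.2 + 22.7 + 17.5 + 18.2 + 28.0
= 111.6 time units


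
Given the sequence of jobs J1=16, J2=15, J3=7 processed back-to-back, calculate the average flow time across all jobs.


Completion times:
  J1: completes at 16
  J2: completes at 31
  J3: completes at 38
Sum = 85
Average = 85/3
= 28.33


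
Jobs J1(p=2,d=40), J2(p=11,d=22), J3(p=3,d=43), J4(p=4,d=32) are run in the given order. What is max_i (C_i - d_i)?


Lateness per job (L = C - d):
  J1: C=2, d=40, L=-38
  J2: C=13, d=22, L=-9
  J3: C=16, d=43, L=-27
  J4: C=20, d=32, L=-12
Lmax = max(-38, -9, -27, -12)
= -9


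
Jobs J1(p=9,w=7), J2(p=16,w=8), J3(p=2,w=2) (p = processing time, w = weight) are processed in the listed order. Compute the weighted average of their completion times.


Completion times:
  J1: C=9, w×C=7×9=63
  J2: C=25, w×C=8×25=200
  J3: C=27, w×C=2×27=54
Sum w×C = 317
Sum w = 17
Weighted avg = 317/17
= 18.65


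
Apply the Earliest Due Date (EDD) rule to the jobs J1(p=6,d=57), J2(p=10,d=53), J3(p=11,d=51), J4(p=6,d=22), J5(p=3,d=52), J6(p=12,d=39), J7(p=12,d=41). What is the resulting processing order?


EDD: sort by earliest due date
  J4: d=22, p=6
  J6: d=39, p=12
  J7: d=41, p=12
  J3: d=51, p=11
  J5: d=52, p=3
  J2: d=53, p=10
  J1: d=57, p=6
Order: J4 → J6 → J7 → J3 → J5 → J2 → J1


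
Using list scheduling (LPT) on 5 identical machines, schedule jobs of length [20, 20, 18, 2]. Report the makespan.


Jobs (LPT sorted): [20, 20, 18, 2]
Machines: 5
  J=20 → Machine 1 (load: 0+20=20)
  J=20 → Machine 2 (load: 0+20=20)
  J=18 → Machine 3 (load: 0+18=18)
  J=2 → Machine 4 (load: 0+2=2)
Machine loads: [20, 20, 18, 2, 0]
Makespan = max = 20 time units


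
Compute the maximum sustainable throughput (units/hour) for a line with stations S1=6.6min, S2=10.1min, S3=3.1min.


Bottleneck = longest station time
Station times: [6.6, 10.1, 3.1]
Max = 10.1 min
Rate = 60 / 10.1
= 5.94 units/hour (bottleneck: 10.1min)


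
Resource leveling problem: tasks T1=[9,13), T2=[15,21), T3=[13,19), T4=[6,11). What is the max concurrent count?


Check each time point for overlaps:
  t=9: 2 tasks active (T1, T4)
Max concurrent = 2


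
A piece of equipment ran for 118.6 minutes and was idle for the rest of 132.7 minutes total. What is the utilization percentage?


Utilization = busy / total × 100
= 118.6 / 132.7 × 100
= 89.4%


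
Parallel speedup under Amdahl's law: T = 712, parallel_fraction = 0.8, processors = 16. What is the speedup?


Amdahl's law: T_p = T × ((1-p) + p/N)
= 712 × ((1-0.8) + 0.8/16)
= 712 × (0.20 + 0.0500)
= 712 × 0.2500
= 178.00
Speedup = 712/178.00
= 4.00×


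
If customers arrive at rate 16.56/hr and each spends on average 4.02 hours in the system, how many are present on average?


Little's law: L = λ × W
= 16.56 × 4.02
= 66.57


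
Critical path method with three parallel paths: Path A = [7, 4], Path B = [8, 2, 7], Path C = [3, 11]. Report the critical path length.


Path A: 7 + 4 = 11
Path B: 8 + 2 + 7 = 17
Path C: 3 + 11 = 14
Critical path = longest = max(11, 17, 14)
= 17 (Path B)


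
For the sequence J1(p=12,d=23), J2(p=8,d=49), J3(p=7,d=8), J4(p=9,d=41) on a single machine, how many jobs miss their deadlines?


Completion vs due date:
  J1: C=12, d=23 → on time
  J2: C=20, d=49 → on time
  J3: C=27, d=8 → TARDY
  J4: C=36, d=41 → on time
Tardy jobs: J3
Count = 1


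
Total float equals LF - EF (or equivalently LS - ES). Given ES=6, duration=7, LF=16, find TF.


EF = ES + duration = 6 + 7 = 13
LS = LF - duration = 16 - 7 = 9
Total Float = LF - EF = 16 - 13
(or LS - ES = 9 - 6)
= 3


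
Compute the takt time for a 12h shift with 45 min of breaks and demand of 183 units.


Available = 12×60 - 45 = 675 min
Takt time = 675 / 183
= 3.69 min/unit


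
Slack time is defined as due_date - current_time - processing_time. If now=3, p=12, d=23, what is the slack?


Slack = due - current_time - processing
= 23 - 3 - 12
= 8


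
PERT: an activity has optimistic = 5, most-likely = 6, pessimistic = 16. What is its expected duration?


te = (o + 4m + p) / 6
= (5 + 4×6 + 16) / 6
= (5 + 24 + 16) / 6
= 45 / 6
= 7.50


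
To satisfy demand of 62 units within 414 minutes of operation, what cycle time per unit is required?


Cycle time = available time / demand
= 414 / 62
= 6.68 min/unit


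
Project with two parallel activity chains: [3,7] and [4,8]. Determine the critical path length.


Path A: 3 + 7 = 10
Path B: 4 + 8 = 12
Critical path = longest = max(10, 12)
= 12 (Path B)


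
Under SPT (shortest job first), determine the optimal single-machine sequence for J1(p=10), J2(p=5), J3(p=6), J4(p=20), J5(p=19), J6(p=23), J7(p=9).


SPT: sort by shortest processing time
  J2: p=5
  J3: p=6
  J7: p=9
  J1: p=10
  J5: p=19
  J4: p=20
  J6: p=23
Order: J2 → J3 → J7 → J1 → J5 → J4 → J6
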